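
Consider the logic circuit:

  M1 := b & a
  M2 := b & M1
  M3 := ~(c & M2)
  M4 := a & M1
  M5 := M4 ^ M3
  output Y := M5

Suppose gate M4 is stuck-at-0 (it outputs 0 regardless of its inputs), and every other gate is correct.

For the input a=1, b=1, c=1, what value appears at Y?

0

Propagate with M4 forced: M1=1, M2=1, M3=0, M4=0 [stuck-at-0], M5=0.
So Y = 0. (Without the fault it would be 1.)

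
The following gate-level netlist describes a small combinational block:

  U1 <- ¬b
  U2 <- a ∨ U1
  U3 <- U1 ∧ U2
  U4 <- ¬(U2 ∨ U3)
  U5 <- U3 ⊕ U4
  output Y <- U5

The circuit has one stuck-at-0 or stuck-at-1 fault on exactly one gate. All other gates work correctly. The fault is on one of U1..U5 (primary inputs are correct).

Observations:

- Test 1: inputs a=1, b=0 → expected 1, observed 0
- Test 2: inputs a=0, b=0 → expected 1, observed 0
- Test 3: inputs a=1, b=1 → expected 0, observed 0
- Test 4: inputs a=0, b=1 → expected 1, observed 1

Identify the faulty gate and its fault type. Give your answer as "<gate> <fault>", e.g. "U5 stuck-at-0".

U3 stuck-at-0

Fault-free values for test 1 (a=1, b=0): U1=1, U2=1, U3=1, U4=0, U5=1, giving Y=1. Observed 0.
Test 1: faults giving observed 0 are {U1 stuck-at-0, U3 stuck-at-0, U4 stuck-at-1, U5 stuck-at-0}.
Test 2 (a=0, b=0): fault-free U1=1, U2=1, U3=1, U4=0, U5=1 → 1; observed 0. Eliminates U1 stuck-at-0.
Test 3 (a=1, b=1): fault-free U1=0, U2=1, U3=0, U4=0, U5=0 → 0; observed 0. Eliminates U4 stuck-at-1.
Test 4 (a=0, b=1): fault-free U1=0, U2=0, U3=0, U4=1, U5=1 → 1; observed 1. Eliminates U5 stuck-at-0.
Only U3 stuck-at-0 is consistent with every test.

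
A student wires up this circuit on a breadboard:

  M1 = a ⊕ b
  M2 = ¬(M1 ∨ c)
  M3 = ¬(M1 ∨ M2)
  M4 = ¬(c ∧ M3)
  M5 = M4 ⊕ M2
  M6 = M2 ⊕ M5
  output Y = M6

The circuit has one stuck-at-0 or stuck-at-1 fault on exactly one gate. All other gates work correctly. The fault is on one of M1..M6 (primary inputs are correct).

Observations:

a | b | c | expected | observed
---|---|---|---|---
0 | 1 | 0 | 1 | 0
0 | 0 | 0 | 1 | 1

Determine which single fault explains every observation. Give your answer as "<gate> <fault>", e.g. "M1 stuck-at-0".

Fault-free values for test 1 (a=0, b=1, c=0): M1=1, M2=0, M3=0, M4=1, M5=1, M6=1, giving Y=1. Observed 0.
Test 1: faults giving observed 0 are {M4 stuck-at-0, M5 stuck-at-0, M6 stuck-at-0}.
Test 2 (a=0, b=0, c=0): fault-free M1=0, M2=1, M3=0, M4=1, M5=0, M6=1 → 1; observed 1. Eliminates M4 stuck-at-0, M6 stuck-at-0.
Only M5 stuck-at-0 is consistent with every test.

M5 stuck-at-0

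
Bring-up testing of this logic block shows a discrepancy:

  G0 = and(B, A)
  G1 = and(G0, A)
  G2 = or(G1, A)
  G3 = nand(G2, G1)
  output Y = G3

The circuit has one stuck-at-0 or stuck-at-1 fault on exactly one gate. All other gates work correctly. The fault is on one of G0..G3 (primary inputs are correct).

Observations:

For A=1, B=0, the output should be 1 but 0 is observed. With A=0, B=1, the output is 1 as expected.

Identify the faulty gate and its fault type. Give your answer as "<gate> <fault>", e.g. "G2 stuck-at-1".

G0 stuck-at-1

Fault-free values for test 1 (A=1, B=0): G0=0, G1=0, G2=1, G3=1, giving Y=1. Observed 0.
Test 1: faults giving observed 0 are {G0 stuck-at-1, G1 stuck-at-1, G3 stuck-at-0}.
Test 2 (A=0, B=1): fault-free G0=0, G1=0, G2=0, G3=1 → 1; observed 1. Eliminates G1 stuck-at-1, G3 stuck-at-0.
Only G0 stuck-at-1 is consistent with every test.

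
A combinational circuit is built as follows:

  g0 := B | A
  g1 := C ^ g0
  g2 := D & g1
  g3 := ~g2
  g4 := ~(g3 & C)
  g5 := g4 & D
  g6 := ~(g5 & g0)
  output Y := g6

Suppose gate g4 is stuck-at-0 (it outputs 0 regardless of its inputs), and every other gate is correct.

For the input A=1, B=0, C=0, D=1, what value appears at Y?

Propagate with g4 forced: g0=1, g1=1, g2=1, g3=0, g4=0 [stuck-at-0], g5=0, g6=1.
So Y = 1. (Without the fault it would be 0.)

1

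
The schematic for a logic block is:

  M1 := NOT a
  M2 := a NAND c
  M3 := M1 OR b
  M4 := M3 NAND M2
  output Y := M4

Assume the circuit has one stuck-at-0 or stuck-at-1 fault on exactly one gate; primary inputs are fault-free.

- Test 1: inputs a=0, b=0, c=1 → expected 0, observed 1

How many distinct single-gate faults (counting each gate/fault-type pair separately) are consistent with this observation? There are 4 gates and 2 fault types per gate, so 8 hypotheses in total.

Fault-free: M1=1, M2=1, M3=1, M4=0 → 0. Observed 1.
  M1 stuck-at-0: output 1 ✓
  M1 stuck-at-1: output 0 ✗
  M2 stuck-at-0: output 1 ✓
  M2 stuck-at-1: output 0 ✗
  M3 stuck-at-0: output 1 ✓
  M3 stuck-at-1: output 0 ✗
  M4 stuck-at-0: output 0 ✗
  M4 stuck-at-1: output 1 ✓
Consistent faults: {M1 stuck-at-0, M2 stuck-at-0, M3 stuck-at-0, M4 stuck-at-1} — 4 in all.

4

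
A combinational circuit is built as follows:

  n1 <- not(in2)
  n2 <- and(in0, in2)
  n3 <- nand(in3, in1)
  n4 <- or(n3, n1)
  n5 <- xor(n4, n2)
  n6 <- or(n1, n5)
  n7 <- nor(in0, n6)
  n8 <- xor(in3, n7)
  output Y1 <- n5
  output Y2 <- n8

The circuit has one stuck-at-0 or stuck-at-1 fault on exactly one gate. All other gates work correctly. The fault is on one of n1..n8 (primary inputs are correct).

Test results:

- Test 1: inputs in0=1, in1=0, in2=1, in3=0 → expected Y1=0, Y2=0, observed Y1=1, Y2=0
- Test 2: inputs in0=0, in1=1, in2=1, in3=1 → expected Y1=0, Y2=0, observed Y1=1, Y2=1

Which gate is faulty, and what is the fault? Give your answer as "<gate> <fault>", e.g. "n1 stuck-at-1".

Fault-free values for test 1 (in0=1, in1=0, in2=1, in3=0): n1=0, n2=1, n3=1, n4=1, n5=0, n6=0, n7=0, n8=0, giving Y1=0, Y2=0. Observed Y1=1, Y2=0.
Test 1: faults giving observed Y1=1, Y2=0 are {n2 stuck-at-0, n3 stuck-at-0, n4 stuck-at-0, n5 stuck-at-1}.
Test 2 (in0=0, in1=1, in2=1, in3=1): fault-free n1=0, n2=0, n3=0, n4=0, n5=0, n6=0, n7=1, n8=0 → Y1=0, Y2=0; observed Y1=1, Y2=1. Eliminates n2 stuck-at-0, n3 stuck-at-0, n4 stuck-at-0.
Only n5 stuck-at-1 is consistent with every test.

n5 stuck-at-1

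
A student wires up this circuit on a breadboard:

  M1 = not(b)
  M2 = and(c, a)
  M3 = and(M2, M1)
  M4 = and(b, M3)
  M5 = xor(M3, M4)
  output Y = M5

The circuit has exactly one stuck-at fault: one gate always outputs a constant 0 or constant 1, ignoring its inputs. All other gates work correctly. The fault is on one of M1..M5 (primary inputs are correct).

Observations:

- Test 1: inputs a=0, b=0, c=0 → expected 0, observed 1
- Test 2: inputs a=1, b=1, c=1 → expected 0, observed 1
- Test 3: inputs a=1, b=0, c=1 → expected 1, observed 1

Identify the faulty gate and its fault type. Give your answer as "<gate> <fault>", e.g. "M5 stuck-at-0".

Fault-free values for test 1 (a=0, b=0, c=0): M1=1, M2=0, M3=0, M4=0, M5=0, giving Y=0. Observed 1.
Test 1: faults giving observed 1 are {M2 stuck-at-1, M3 stuck-at-1, M4 stuck-at-1, M5 stuck-at-1}.
Test 2 (a=1, b=1, c=1): fault-free M1=0, M2=1, M3=0, M4=0, M5=0 → 0; observed 1. Eliminates M2 stuck-at-1, M3 stuck-at-1.
Test 3 (a=1, b=0, c=1): fault-free M1=1, M2=1, M3=1, M4=0, M5=1 → 1; observed 1. Eliminates M4 stuck-at-1.
Only M5 stuck-at-1 is consistent with every test.

M5 stuck-at-1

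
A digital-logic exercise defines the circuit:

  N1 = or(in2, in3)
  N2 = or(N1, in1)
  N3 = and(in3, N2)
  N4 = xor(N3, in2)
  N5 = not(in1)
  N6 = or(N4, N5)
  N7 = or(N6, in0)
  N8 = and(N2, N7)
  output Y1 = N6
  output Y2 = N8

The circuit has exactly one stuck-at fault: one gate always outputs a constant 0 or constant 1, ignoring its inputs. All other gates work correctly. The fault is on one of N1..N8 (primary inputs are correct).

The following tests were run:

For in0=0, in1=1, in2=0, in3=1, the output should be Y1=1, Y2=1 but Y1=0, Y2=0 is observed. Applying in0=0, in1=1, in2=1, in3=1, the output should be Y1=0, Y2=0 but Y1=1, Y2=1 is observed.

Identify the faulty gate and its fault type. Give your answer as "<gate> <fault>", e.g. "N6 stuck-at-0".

N3 stuck-at-0

Fault-free values for test 1 (in0=0, in1=1, in2=0, in3=1): N1=1, N2=1, N3=1, N4=1, N5=0, N6=1, N7=1, N8=1, giving Y1=1, Y2=1. Observed Y1=0, Y2=0.
Test 1: faults giving observed Y1=0, Y2=0 are {N2 stuck-at-0, N3 stuck-at-0, N4 stuck-at-0, N6 stuck-at-0}.
Test 2 (in0=0, in1=1, in2=1, in3=1): fault-free N1=1, N2=1, N3=1, N4=0, N5=0, N6=0, N7=0, N8=0 → Y1=0, Y2=0; observed Y1=1, Y2=1. Eliminates N2 stuck-at-0, N4 stuck-at-0, N6 stuck-at-0.
Only N3 stuck-at-0 is consistent with every test.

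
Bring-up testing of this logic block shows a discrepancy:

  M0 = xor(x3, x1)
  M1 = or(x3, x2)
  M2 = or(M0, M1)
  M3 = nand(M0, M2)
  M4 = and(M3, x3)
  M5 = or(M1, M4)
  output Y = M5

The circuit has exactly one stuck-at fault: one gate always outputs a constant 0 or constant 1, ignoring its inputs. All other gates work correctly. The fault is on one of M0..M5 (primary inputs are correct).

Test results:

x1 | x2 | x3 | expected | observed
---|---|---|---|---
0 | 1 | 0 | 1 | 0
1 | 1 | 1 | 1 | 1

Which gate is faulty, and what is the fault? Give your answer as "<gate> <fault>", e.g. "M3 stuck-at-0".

M1 stuck-at-0

Fault-free values for test 1 (x1=0, x2=1, x3=0): M0=0, M1=1, M2=1, M3=1, M4=0, M5=1, giving Y=1. Observed 0.
Test 1: faults giving observed 0 are {M1 stuck-at-0, M5 stuck-at-0}.
Test 2 (x1=1, x2=1, x3=1): fault-free M0=0, M1=1, M2=1, M3=1, M4=1, M5=1 → 1; observed 1. Eliminates M5 stuck-at-0.
Only M1 stuck-at-0 is consistent with every test.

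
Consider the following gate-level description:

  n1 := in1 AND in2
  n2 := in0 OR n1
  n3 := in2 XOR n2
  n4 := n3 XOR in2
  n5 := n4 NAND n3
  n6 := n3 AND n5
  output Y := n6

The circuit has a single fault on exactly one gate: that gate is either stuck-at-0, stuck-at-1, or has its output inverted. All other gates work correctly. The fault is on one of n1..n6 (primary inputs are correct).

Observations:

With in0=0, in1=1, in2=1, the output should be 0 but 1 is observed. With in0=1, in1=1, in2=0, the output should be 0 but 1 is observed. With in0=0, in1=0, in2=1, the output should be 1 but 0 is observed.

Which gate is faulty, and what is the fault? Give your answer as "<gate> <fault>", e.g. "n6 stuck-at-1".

n6 inverted output

Fault-free values for test 1 (in0=0, in1=1, in2=1): n1=1, n2=1, n3=0, n4=1, n5=1, n6=0, giving Y=0. Observed 1.
Test 1: faults giving observed 1 are {n1 stuck-at-0, n1 inverted output, n2 stuck-at-0, n2 inverted output, n3 stuck-at-1, n3 inverted output, n6 stuck-at-1, n6 inverted output}.
Test 2 (in0=1, in1=1, in2=0): fault-free n1=0, n2=1, n3=1, n4=1, n5=0, n6=0 → 0; observed 1. Eliminates n1 stuck-at-0, n1 inverted output, n2 stuck-at-0, n2 inverted output, n3 stuck-at-1, n3 inverted output.
Test 3 (in0=0, in1=0, in2=1): fault-free n1=0, n2=0, n3=1, n4=0, n5=1, n6=1 → 1; observed 0. Eliminates n6 stuck-at-1.
Only n6 inverted output is consistent with every test.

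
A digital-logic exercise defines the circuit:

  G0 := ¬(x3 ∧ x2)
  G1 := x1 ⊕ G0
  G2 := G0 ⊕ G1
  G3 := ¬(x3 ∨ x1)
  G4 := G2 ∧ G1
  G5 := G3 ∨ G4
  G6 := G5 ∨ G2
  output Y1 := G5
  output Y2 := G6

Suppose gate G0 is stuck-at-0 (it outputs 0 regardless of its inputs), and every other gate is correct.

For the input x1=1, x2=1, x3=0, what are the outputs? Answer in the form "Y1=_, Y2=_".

Propagate with G0 forced: G0=0 [stuck-at-0], G1=1, G2=1, G3=0, G4=1, G5=1, G6=1.
So the outputs are Y1=1, Y2=1. (Without the fault they would be Y1=0, Y2=1.)

Y1=1, Y2=1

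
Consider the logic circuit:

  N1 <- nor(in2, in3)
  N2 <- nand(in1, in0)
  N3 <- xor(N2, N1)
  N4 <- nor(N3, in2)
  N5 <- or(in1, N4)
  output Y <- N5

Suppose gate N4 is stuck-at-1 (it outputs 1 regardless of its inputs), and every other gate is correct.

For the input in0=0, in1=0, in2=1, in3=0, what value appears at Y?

Propagate with N4 forced: N1=0, N2=1, N3=1, N4=1 [stuck-at-1], N5=1.
So Y = 1. (Without the fault it would be 0.)

1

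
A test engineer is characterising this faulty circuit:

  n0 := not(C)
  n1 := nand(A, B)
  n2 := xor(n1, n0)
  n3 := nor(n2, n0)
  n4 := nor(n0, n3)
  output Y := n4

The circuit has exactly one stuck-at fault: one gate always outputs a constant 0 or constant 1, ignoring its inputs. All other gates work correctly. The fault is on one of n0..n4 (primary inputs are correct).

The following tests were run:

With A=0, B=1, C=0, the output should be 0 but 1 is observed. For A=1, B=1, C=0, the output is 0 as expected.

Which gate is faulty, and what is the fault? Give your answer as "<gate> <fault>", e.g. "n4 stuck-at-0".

n0 stuck-at-0

Fault-free values for test 1 (A=0, B=1, C=0): n0=1, n1=1, n2=0, n3=0, n4=0, giving Y=0. Observed 1.
Test 1: faults giving observed 1 are {n0 stuck-at-0, n4 stuck-at-1}.
Test 2 (A=1, B=1, C=0): fault-free n0=1, n1=0, n2=1, n3=0, n4=0 → 0; observed 0. Eliminates n4 stuck-at-1.
Only n0 stuck-at-0 is consistent with every test.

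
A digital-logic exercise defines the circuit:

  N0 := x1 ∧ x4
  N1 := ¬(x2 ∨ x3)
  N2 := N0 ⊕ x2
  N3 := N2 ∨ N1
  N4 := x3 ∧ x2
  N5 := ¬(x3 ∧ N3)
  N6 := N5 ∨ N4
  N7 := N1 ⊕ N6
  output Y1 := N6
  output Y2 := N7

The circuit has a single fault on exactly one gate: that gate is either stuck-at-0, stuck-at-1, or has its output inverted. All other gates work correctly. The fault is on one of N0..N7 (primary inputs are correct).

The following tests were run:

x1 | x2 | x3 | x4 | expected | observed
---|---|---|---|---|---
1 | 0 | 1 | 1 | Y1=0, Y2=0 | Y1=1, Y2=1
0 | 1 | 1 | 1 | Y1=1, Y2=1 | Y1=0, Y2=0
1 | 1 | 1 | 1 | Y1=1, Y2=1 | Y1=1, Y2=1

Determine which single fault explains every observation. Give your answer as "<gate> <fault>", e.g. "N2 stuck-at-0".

Fault-free values for test 1 (x1=1, x2=0, x3=1, x4=1): N0=1, N1=0, N2=1, N3=1, N4=0, N5=0, N6=0, N7=0, giving Y1=0, Y2=0. Observed Y1=1, Y2=1.
Test 1: faults giving observed Y1=1, Y2=1 are {N0 stuck-at-0, N0 inverted output, N2 stuck-at-0, N2 inverted output, N3 stuck-at-0, N3 inverted output, N4 stuck-at-1, N4 inverted output, N5 stuck-at-1, N5 inverted output, N6 stuck-at-1, N6 inverted output}.
Test 2 (x1=0, x2=1, x3=1, x4=1): fault-free N0=0, N1=0, N2=1, N3=1, N4=1, N5=0, N6=1, N7=1 → Y1=1, Y2=1; observed Y1=0, Y2=0. Eliminates N0 stuck-at-0, N0 inverted output, N2 stuck-at-0, N2 inverted output, N3 stuck-at-0, N3 inverted output, N4 stuck-at-1, N5 stuck-at-1, N5 inverted output, N6 stuck-at-1.
Test 3 (x1=1, x2=1, x3=1, x4=1): fault-free N0=1, N1=0, N2=0, N3=0, N4=1, N5=1, N6=1, N7=1 → Y1=1, Y2=1; observed Y1=1, Y2=1. Eliminates N6 inverted output.
Only N4 inverted output is consistent with every test.

N4 inverted output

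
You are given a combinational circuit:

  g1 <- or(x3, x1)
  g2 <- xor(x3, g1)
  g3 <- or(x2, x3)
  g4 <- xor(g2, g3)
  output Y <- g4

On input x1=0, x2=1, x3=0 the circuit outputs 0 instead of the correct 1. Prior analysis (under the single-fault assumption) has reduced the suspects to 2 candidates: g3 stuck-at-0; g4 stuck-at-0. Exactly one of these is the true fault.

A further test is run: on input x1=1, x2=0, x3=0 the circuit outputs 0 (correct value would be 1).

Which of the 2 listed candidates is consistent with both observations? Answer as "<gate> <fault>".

Evaluate each candidate on input x1=1, x2=0, x3=0:
  g3 stuck-at-0: g1=1, g2=1, g3=0 [stuck-at-0], g4=1 → 1 — eliminated
  g4 stuck-at-0: g1=1, g2=1, g3=0, g4=0 [stuck-at-0] → 0 — matches
Only g4 stuck-at-0 reproduces the observed 0.

g4 stuck-at-0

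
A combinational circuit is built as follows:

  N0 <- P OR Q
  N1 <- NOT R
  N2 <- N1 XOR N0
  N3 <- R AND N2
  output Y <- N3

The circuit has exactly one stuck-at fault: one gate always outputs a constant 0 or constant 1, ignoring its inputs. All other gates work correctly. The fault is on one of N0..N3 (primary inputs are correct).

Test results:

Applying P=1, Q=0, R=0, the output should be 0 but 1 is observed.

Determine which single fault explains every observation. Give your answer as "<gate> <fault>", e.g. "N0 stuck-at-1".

N3 stuck-at-1

Fault-free values for test 1 (P=1, Q=0, R=0): N0=1, N1=1, N2=0, N3=0, giving Y=0. Observed 1.
Test 1: faults giving observed 1 are {N3 stuck-at-1}.
Only N3 stuck-at-1 is consistent with every test.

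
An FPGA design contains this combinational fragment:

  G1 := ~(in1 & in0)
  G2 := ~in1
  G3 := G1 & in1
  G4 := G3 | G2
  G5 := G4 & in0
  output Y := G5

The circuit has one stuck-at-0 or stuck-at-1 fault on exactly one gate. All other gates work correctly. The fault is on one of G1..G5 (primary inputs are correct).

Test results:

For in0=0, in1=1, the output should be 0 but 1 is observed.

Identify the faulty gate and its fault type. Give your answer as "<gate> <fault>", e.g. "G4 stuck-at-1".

Fault-free values for test 1 (in0=0, in1=1): G1=1, G2=0, G3=1, G4=1, G5=0, giving Y=0. Observed 1.
Test 1: faults giving observed 1 are {G5 stuck-at-1}.
Only G5 stuck-at-1 is consistent with every test.

G5 stuck-at-1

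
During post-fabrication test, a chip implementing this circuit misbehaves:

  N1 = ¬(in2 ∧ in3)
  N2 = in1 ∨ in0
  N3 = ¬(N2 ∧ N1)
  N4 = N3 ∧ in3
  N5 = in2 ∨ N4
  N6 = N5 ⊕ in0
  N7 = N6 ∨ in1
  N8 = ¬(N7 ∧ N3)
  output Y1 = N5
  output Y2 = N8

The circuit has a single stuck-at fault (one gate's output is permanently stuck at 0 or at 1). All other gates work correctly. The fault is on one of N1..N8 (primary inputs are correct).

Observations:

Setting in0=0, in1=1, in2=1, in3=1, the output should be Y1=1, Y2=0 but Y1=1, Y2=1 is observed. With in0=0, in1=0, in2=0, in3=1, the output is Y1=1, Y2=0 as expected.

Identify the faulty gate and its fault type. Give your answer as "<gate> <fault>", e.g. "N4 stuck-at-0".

N1 stuck-at-1

Fault-free values for test 1 (in0=0, in1=1, in2=1, in3=1): N1=0, N2=1, N3=1, N4=1, N5=1, N6=1, N7=1, N8=0, giving Y1=1, Y2=0. Observed Y1=1, Y2=1.
Test 1: faults giving observed Y1=1, Y2=1 are {N1 stuck-at-1, N3 stuck-at-0, N7 stuck-at-0, N8 stuck-at-1}.
Test 2 (in0=0, in1=0, in2=0, in3=1): fault-free N1=1, N2=0, N3=1, N4=1, N5=1, N6=1, N7=1, N8=0 → Y1=1, Y2=0; observed Y1=1, Y2=0. Eliminates N3 stuck-at-0, N7 stuck-at-0, N8 stuck-at-1.
Only N1 stuck-at-1 is consistent with every test.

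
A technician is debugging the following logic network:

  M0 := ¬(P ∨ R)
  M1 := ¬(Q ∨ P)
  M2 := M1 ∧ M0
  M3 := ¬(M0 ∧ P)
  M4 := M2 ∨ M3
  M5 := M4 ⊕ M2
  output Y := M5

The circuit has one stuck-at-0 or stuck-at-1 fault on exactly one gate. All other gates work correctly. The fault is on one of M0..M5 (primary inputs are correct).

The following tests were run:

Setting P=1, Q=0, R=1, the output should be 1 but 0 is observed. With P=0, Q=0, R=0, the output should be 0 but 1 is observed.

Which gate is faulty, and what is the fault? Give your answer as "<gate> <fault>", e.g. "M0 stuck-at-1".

M4 stuck-at-0

Fault-free values for test 1 (P=1, Q=0, R=1): M0=0, M1=0, M2=0, M3=1, M4=1, M5=1, giving Y=1. Observed 0.
Test 1: faults giving observed 0 are {M0 stuck-at-1, M2 stuck-at-1, M3 stuck-at-0, M4 stuck-at-0, M5 stuck-at-0}.
Test 2 (P=0, Q=0, R=0): fault-free M0=1, M1=1, M2=1, M3=1, M4=1, M5=0 → 0; observed 1. Eliminates M0 stuck-at-1, M2 stuck-at-1, M3 stuck-at-0, M5 stuck-at-0.
Only M4 stuck-at-0 is consistent with every test.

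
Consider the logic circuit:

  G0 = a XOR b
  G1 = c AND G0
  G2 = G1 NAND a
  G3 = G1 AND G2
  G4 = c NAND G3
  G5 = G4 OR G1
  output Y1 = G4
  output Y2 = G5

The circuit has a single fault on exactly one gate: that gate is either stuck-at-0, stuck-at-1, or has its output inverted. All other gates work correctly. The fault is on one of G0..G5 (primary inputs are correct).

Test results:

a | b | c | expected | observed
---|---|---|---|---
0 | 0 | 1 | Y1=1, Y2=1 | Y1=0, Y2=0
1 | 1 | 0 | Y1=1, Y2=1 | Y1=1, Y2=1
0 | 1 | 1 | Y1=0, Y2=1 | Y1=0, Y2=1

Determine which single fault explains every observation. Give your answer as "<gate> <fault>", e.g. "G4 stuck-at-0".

G3 stuck-at-1

Fault-free values for test 1 (a=0, b=0, c=1): G0=0, G1=0, G2=1, G3=0, G4=1, G5=1, giving Y1=1, Y2=1. Observed Y1=0, Y2=0.
Test 1: faults giving observed Y1=0, Y2=0 are {G3 stuck-at-1, G3 inverted output, G4 stuck-at-0, G4 inverted output}.
Test 2 (a=1, b=1, c=0): fault-free G0=0, G1=0, G2=1, G3=0, G4=1, G5=1 → Y1=1, Y2=1; observed Y1=1, Y2=1. Eliminates G4 stuck-at-0, G4 inverted output.
Test 3 (a=0, b=1, c=1): fault-free G0=1, G1=1, G2=1, G3=1, G4=0, G5=1 → Y1=0, Y2=1; observed Y1=0, Y2=1. Eliminates G3 inverted output.
Only G3 stuck-at-1 is consistent with every test.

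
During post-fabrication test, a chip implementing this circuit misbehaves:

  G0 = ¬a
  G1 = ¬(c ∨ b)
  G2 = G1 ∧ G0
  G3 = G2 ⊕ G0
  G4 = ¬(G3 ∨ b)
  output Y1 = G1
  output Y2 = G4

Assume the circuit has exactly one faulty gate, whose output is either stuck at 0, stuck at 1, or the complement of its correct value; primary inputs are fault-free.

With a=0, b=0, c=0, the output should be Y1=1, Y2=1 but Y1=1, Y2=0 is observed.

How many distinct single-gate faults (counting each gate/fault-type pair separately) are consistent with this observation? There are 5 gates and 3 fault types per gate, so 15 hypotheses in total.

Fault-free: G0=1, G1=1, G2=1, G3=0, G4=1 → Y1=1, Y2=1. Observed Y1=1, Y2=0.
  G0: none of the 3 fault types match ✗
  G1: none of the 3 fault types match ✗
  G2: stuck-at-0, inverted output ✓; others ✗
  G3: stuck-at-1, inverted output ✓; others ✗
  G4: stuck-at-0, inverted output ✓; others ✗
Consistent faults: {G2 stuck-at-0, G2 inverted output, G3 stuck-at-1, G3 inverted output, G4 stuck-at-0, G4 inverted output} — 6 in all.

6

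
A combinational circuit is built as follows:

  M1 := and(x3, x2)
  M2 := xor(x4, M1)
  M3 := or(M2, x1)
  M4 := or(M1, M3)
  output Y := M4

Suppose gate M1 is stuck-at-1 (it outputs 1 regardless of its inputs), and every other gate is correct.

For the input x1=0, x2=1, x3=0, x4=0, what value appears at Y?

Propagate with M1 forced: M1=1 [stuck-at-1], M2=1, M3=1, M4=1.
So Y = 1. (Without the fault it would be 0.)

1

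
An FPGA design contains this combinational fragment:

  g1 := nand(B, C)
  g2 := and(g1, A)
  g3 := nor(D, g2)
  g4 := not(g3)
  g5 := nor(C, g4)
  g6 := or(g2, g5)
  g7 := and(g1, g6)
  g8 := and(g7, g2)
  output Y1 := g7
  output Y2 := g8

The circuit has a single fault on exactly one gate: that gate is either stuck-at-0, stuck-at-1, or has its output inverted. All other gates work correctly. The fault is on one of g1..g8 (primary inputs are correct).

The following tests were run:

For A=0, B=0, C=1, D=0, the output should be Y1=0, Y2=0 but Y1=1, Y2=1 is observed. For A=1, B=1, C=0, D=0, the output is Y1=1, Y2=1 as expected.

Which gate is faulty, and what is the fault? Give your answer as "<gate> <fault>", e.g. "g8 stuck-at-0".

Fault-free values for test 1 (A=0, B=0, C=1, D=0): g1=1, g2=0, g3=1, g4=0, g5=0, g6=0, g7=0, g8=0, giving Y1=0, Y2=0. Observed Y1=1, Y2=1.
Test 1: faults giving observed Y1=1, Y2=1 are {g2 stuck-at-1, g2 inverted output}.
Test 2 (A=1, B=1, C=0, D=0): fault-free g1=1, g2=1, g3=0, g4=1, g5=0, g6=1, g7=1, g8=1 → Y1=1, Y2=1; observed Y1=1, Y2=1. Eliminates g2 inverted output.
Only g2 stuck-at-1 is consistent with every test.

g2 stuck-at-1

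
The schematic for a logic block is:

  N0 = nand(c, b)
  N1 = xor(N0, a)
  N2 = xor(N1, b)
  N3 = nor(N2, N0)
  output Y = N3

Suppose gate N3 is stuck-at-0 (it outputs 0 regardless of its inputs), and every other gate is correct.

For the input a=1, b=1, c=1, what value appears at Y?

Propagate with N3 forced: N0=0, N1=1, N2=0, N3=0 [stuck-at-0].
So Y = 0. (Without the fault it would be 1.)

0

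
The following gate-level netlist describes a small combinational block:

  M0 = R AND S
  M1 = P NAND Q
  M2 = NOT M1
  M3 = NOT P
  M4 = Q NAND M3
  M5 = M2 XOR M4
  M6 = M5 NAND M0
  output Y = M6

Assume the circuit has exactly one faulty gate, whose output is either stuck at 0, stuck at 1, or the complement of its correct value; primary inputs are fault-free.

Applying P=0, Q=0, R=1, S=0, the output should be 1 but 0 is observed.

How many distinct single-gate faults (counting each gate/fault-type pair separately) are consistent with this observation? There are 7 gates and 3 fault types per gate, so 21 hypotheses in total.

4

Fault-free: M0=0, M1=1, M2=0, M3=1, M4=1, M5=1, M6=1 → 1. Observed 0.
  M0: stuck-at-1, inverted output ✓; others ✗
  M1: none of the 3 fault types match ✗
  M2: none of the 3 fault types match ✗
  M3: none of the 3 fault types match ✗
  M4: none of the 3 fault types match ✗
  M5: none of the 3 fault types match ✗
  M6: stuck-at-0, inverted output ✓; others ✗
Consistent faults: {M0 stuck-at-1, M0 inverted output, M6 stuck-at-0, M6 inverted output} — 4 in all.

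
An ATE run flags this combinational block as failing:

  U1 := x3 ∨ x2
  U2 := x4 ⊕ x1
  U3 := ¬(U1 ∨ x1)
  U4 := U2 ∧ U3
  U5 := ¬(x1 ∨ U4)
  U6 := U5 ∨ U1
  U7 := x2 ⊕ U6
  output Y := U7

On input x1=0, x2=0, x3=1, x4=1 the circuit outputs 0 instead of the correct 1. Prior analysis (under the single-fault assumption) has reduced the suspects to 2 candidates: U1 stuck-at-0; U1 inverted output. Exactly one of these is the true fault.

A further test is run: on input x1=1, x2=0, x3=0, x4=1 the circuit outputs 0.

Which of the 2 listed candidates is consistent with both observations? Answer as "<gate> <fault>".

U1 stuck-at-0

Evaluate each candidate on input x1=1, x2=0, x3=0, x4=1:
  U1 stuck-at-0: U1=0 [stuck-at-0], U2=0, U3=0, U4=0, U5=0, U6=0, U7=0 → 0 — matches
  U1 inverted output: U1=1 [inverted output], U2=0, U3=0, U4=0, U5=0, U6=1, U7=1 → 1 — eliminated
Only U1 stuck-at-0 reproduces the observed 0.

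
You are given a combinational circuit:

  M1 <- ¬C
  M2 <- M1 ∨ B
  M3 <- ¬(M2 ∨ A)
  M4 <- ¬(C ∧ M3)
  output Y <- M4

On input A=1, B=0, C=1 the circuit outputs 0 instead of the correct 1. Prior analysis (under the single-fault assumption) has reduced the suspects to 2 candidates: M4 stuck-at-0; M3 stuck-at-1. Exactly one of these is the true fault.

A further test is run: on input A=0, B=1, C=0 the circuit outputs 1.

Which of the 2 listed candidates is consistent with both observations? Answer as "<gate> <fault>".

M3 stuck-at-1

Evaluate each candidate on input A=0, B=1, C=0:
  M4 stuck-at-0: M1=1, M2=1, M3=0, M4=0 [stuck-at-0] → 0 — eliminated
  M3 stuck-at-1: M1=1, M2=1, M3=1 [stuck-at-1], M4=1 → 1 — matches
Only M3 stuck-at-1 reproduces the observed 1.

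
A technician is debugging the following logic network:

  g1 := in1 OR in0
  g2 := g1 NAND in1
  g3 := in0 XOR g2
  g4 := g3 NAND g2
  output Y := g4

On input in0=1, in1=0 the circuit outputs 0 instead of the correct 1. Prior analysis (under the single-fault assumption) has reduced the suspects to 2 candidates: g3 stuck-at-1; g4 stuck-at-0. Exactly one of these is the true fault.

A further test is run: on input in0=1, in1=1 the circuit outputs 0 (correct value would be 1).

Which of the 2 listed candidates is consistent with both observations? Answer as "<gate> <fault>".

Evaluate each candidate on input in0=1, in1=1:
  g3 stuck-at-1: g1=1, g2=0, g3=1 [stuck-at-1], g4=1 → 1 — eliminated
  g4 stuck-at-0: g1=1, g2=0, g3=1, g4=0 [stuck-at-0] → 0 — matches
Only g4 stuck-at-0 reproduces the observed 0.

g4 stuck-at-0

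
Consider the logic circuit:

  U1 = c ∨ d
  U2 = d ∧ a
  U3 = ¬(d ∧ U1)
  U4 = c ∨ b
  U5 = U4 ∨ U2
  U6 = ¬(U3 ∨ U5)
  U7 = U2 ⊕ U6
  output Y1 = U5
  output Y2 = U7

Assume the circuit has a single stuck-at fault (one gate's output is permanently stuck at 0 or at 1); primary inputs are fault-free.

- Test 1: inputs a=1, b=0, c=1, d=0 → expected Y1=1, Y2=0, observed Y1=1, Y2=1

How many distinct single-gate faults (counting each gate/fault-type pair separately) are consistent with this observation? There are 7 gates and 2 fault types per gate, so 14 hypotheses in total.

Fault-free: U1=1, U2=0, U3=1, U4=1, U5=1, U6=0, U7=0 → Y1=1, Y2=0. Observed Y1=1, Y2=1.
  U1 stuck-at-0: output Y1=1, Y2=0 ✗
  U1 stuck-at-1: output Y1=1, Y2=0 ✗
  U2 stuck-at-0: output Y1=1, Y2=0 ✗
  U2 stuck-at-1: output Y1=1, Y2=1 ✓
  U3 stuck-at-0: output Y1=1, Y2=0 ✗
  U3 stuck-at-1: output Y1=1, Y2=0 ✗
  U4 stuck-at-0: output Y1=0, Y2=0 ✗
  U4 stuck-at-1: output Y1=1, Y2=0 ✗
  U5 stuck-at-0: output Y1=0, Y2=0 ✗
  U5 stuck-at-1: output Y1=1, Y2=0 ✗
  U6 stuck-at-0: output Y1=1, Y2=0 ✗
  U6 stuck-at-1: output Y1=1, Y2=1 ✓
  U7 stuck-at-0: output Y1=1, Y2=0 ✗
  U7 stuck-at-1: output Y1=1, Y2=1 ✓
Consistent faults: {U2 stuck-at-1, U6 stuck-at-1, U7 stuck-at-1} — 3 in all.

3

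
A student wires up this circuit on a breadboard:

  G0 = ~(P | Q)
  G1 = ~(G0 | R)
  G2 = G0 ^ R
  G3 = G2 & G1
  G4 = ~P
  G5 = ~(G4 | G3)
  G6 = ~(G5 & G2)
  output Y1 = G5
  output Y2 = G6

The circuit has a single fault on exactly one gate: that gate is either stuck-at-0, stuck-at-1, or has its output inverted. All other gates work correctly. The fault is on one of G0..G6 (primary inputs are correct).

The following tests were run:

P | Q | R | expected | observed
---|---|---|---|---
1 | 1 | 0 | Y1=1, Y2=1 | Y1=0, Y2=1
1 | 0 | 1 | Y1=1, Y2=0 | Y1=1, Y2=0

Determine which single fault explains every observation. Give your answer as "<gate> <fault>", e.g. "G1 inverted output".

G2 stuck-at-1

Fault-free values for test 1 (P=1, Q=1, R=0): G0=0, G1=1, G2=0, G3=0, G4=0, G5=1, G6=1, giving Y1=1, Y2=1. Observed Y1=0, Y2=1.
Test 1: faults giving observed Y1=0, Y2=1 are {G2 stuck-at-1, G2 inverted output, G3 stuck-at-1, G3 inverted output, G4 stuck-at-1, G4 inverted output, G5 stuck-at-0, G5 inverted output}.
Test 2 (P=1, Q=0, R=1): fault-free G0=0, G1=0, G2=1, G3=0, G4=0, G5=1, G6=0 → Y1=1, Y2=0; observed Y1=1, Y2=0. Eliminates G2 inverted output, G3 stuck-at-1, G3 inverted output, G4 stuck-at-1, G4 inverted output, G5 stuck-at-0, G5 inverted output.
Only G2 stuck-at-1 is consistent with every test.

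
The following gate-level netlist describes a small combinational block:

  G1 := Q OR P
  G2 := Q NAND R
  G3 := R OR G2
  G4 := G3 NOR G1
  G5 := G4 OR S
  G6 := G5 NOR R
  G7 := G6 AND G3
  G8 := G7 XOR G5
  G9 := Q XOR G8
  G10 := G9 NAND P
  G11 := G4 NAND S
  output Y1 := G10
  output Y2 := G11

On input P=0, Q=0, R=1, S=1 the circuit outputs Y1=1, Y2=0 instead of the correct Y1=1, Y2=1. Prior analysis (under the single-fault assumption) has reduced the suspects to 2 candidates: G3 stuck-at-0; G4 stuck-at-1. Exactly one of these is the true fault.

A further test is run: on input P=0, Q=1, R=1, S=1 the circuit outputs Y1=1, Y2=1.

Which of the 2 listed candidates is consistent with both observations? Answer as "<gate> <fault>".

Evaluate each candidate on input P=0, Q=1, R=1, S=1:
  G3 stuck-at-0: G1=1, G2=0, G3=0 [stuck-at-0], G4=0, G5=1, G6=0, G7=0, G8=1, G9=0, G10=1, G11=1 → Y1=1, Y2=1 — matches
  G4 stuck-at-1: G1=1, G2=0, G3=1, G4=1 [stuck-at-1], G5=1, G6=0, G7=0, G8=1, G9=0, G10=1, G11=0 → Y1=1, Y2=0 — eliminated
Only G3 stuck-at-0 reproduces the observed Y1=1, Y2=1.

G3 stuck-at-0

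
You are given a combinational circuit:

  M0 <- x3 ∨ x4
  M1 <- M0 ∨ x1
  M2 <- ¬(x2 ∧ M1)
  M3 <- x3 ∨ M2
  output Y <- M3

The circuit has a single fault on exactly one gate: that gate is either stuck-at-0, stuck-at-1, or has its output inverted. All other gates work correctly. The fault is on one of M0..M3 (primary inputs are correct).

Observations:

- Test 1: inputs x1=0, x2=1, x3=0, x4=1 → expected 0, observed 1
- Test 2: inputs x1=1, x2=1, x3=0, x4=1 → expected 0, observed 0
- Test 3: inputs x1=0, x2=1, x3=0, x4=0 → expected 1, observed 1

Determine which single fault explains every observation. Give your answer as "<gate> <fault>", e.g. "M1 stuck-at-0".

Fault-free values for test 1 (x1=0, x2=1, x3=0, x4=1): M0=1, M1=1, M2=0, M3=0, giving Y=0. Observed 1.
Test 1: faults giving observed 1 are {M0 stuck-at-0, M0 inverted output, M1 stuck-at-0, M1 inverted output, M2 stuck-at-1, M2 inverted output, M3 stuck-at-1, M3 inverted output}.
Test 2 (x1=1, x2=1, x3=0, x4=1): fault-free M0=1, M1=1, M2=0, M3=0 → 0; observed 0. Eliminates M1 stuck-at-0, M1 inverted output, M2 stuck-at-1, M2 inverted output, M3 stuck-at-1, M3 inverted output.
Test 3 (x1=0, x2=1, x3=0, x4=0): fault-free M0=0, M1=0, M2=1, M3=1 → 1; observed 1. Eliminates M0 inverted output.
Only M0 stuck-at-0 is consistent with every test.

M0 stuck-at-0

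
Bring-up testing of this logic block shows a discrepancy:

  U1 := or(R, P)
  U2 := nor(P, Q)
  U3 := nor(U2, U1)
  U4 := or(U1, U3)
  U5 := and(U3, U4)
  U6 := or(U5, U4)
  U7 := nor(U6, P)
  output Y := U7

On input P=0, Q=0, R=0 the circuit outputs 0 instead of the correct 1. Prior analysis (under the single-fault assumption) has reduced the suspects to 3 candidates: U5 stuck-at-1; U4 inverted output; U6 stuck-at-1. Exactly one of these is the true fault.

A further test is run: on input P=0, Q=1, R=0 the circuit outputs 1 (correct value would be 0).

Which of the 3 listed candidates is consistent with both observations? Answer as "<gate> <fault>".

Evaluate each candidate on input P=0, Q=1, R=0:
  U5 stuck-at-1: U1=0, U2=0, U3=1, U4=1, U5=1 [stuck-at-1], U6=1, U7=0 → 0 — eliminated
  U4 inverted output: U1=0, U2=0, U3=1, U4=0 [inverted output], U5=0, U6=0, U7=1 → 1 — matches
  U6 stuck-at-1: U1=0, U2=0, U3=1, U4=1, U5=1, U6=1 [stuck-at-1], U7=0 → 0 — eliminated
Only U4 inverted output reproduces the observed 1.

U4 inverted output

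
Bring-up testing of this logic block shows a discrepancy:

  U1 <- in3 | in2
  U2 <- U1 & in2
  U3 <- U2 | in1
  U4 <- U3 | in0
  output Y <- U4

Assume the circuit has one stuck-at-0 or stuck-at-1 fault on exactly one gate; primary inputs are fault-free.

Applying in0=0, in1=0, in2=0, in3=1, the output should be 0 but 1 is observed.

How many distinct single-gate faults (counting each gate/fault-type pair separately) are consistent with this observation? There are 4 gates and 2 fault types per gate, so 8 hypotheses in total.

Fault-free: U1=1, U2=0, U3=0, U4=0 → 0. Observed 1.
  U1 stuck-at-0: output 0 ✗
  U1 stuck-at-1: output 0 ✗
  U2 stuck-at-0: output 0 ✗
  U2 stuck-at-1: output 1 ✓
  U3 stuck-at-0: output 0 ✗
  U3 stuck-at-1: output 1 ✓
  U4 stuck-at-0: output 0 ✗
  U4 stuck-at-1: output 1 ✓
Consistent faults: {U2 stuck-at-1, U3 stuck-at-1, U4 stuck-at-1} — 3 in all.

3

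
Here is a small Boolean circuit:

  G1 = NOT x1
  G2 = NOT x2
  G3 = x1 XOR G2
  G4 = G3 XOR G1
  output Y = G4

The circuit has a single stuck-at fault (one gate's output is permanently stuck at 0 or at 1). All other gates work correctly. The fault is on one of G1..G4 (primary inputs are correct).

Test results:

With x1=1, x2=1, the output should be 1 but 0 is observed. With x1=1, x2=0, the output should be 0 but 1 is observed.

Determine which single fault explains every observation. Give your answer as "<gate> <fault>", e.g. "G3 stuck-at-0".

Fault-free values for test 1 (x1=1, x2=1): G1=0, G2=0, G3=1, G4=1, giving Y=1. Observed 0.
Test 1: faults giving observed 0 are {G1 stuck-at-1, G2 stuck-at-1, G3 stuck-at-0, G4 stuck-at-0}.
Test 2 (x1=1, x2=0): fault-free G1=0, G2=1, G3=0, G4=0 → 0; observed 1. Eliminates G2 stuck-at-1, G3 stuck-at-0, G4 stuck-at-0.
Only G1 stuck-at-1 is consistent with every test.

G1 stuck-at-1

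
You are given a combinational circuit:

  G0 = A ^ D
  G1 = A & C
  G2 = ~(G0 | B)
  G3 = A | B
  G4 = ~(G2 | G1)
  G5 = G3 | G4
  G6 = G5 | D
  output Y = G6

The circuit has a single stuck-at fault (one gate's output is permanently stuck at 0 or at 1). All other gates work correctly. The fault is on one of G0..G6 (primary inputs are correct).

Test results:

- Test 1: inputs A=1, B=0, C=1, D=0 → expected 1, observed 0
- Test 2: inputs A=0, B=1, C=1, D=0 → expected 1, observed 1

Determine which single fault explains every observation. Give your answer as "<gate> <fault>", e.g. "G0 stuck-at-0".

Fault-free values for test 1 (A=1, B=0, C=1, D=0): G0=1, G1=1, G2=0, G3=1, G4=0, G5=1, G6=1, giving Y=1. Observed 0.
Test 1: faults giving observed 0 are {G3 stuck-at-0, G5 stuck-at-0, G6 stuck-at-0}.
Test 2 (A=0, B=1, C=1, D=0): fault-free G0=0, G1=0, G2=0, G3=1, G4=1, G5=1, G6=1 → 1; observed 1. Eliminates G5 stuck-at-0, G6 stuck-at-0.
Only G3 stuck-at-0 is consistent with every test.

G3 stuck-at-0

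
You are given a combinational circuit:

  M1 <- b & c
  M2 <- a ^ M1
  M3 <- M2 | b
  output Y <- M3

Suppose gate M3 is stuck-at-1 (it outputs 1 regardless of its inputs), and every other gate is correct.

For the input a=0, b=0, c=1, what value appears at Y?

Propagate with M3 forced: M1=0, M2=0, M3=1 [stuck-at-1].
So Y = 1. (Without the fault it would be 0.)

1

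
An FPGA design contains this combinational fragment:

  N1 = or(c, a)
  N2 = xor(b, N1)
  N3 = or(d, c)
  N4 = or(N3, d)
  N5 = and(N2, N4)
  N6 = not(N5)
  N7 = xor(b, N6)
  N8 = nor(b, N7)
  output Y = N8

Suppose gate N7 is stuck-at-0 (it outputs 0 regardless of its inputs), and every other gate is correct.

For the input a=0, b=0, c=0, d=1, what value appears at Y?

1

Propagate with N7 forced: N1=0, N2=0, N3=1, N4=1, N5=0, N6=1, N7=0 [stuck-at-0], N8=1.
So Y = 1. (Without the fault it would be 0.)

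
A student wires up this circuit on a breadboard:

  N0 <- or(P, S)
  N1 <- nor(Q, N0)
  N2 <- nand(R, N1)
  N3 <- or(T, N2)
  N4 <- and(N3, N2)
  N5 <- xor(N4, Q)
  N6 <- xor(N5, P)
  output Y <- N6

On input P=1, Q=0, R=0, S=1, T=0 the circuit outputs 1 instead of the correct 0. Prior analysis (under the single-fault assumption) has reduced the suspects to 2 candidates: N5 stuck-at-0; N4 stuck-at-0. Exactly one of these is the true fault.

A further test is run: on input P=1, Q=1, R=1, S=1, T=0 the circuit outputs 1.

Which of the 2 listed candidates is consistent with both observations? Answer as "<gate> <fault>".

N5 stuck-at-0

Evaluate each candidate on input P=1, Q=1, R=1, S=1, T=0:
  N5 stuck-at-0: N0=1, N1=0, N2=1, N3=1, N4=1, N5=0 [stuck-at-0], N6=1 → 1 — matches
  N4 stuck-at-0: N0=1, N1=0, N2=1, N3=1, N4=0 [stuck-at-0], N5=1, N6=0 → 0 — eliminated
Only N5 stuck-at-0 reproduces the observed 1.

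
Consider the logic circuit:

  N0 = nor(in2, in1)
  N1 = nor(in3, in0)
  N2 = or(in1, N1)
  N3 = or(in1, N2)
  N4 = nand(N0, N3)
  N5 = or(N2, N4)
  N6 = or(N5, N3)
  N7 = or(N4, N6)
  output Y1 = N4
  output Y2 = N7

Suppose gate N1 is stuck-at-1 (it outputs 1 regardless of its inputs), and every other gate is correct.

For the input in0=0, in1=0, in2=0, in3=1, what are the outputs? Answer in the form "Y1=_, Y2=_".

Propagate with N1 forced: N0=1, N1=1 [stuck-at-1], N2=1, N3=1, N4=0, N5=1, N6=1, N7=1.
So the outputs are Y1=0, Y2=1. (Without the fault they would be Y1=1, Y2=1.)

Y1=0, Y2=1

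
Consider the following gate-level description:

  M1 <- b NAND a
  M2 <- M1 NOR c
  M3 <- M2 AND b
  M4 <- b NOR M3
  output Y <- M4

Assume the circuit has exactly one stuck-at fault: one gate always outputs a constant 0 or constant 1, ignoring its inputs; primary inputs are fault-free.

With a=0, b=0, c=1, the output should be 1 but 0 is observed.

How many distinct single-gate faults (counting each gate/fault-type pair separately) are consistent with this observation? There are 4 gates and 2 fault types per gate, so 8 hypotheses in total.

2

Fault-free: M1=1, M2=0, M3=0, M4=1 → 1. Observed 0.
  M1 stuck-at-0: output 1 ✗
  M1 stuck-at-1: output 1 ✗
  M2 stuck-at-0: output 1 ✗
  M2 stuck-at-1: output 1 ✗
  M3 stuck-at-0: output 1 ✗
  M3 stuck-at-1: output 0 ✓
  M4 stuck-at-0: output 0 ✓
  M4 stuck-at-1: output 1 ✗
Consistent faults: {M3 stuck-at-1, M4 stuck-at-0} — 2 in all.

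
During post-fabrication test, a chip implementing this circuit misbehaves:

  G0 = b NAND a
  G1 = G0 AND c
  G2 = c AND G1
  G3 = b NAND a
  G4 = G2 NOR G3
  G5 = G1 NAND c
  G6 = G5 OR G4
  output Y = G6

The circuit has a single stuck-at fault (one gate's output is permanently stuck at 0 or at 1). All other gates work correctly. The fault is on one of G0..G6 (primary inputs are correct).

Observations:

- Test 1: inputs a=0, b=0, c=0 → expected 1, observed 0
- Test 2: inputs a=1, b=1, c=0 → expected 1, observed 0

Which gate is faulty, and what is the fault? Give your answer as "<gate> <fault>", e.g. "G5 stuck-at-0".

G6 stuck-at-0

Fault-free values for test 1 (a=0, b=0, c=0): G0=1, G1=0, G2=0, G3=1, G4=0, G5=1, G6=1, giving Y=1. Observed 0.
Test 1: faults giving observed 0 are {G5 stuck-at-0, G6 stuck-at-0}.
Test 2 (a=1, b=1, c=0): fault-free G0=0, G1=0, G2=0, G3=0, G4=1, G5=1, G6=1 → 1; observed 0. Eliminates G5 stuck-at-0.
Only G6 stuck-at-0 is consistent with every test.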